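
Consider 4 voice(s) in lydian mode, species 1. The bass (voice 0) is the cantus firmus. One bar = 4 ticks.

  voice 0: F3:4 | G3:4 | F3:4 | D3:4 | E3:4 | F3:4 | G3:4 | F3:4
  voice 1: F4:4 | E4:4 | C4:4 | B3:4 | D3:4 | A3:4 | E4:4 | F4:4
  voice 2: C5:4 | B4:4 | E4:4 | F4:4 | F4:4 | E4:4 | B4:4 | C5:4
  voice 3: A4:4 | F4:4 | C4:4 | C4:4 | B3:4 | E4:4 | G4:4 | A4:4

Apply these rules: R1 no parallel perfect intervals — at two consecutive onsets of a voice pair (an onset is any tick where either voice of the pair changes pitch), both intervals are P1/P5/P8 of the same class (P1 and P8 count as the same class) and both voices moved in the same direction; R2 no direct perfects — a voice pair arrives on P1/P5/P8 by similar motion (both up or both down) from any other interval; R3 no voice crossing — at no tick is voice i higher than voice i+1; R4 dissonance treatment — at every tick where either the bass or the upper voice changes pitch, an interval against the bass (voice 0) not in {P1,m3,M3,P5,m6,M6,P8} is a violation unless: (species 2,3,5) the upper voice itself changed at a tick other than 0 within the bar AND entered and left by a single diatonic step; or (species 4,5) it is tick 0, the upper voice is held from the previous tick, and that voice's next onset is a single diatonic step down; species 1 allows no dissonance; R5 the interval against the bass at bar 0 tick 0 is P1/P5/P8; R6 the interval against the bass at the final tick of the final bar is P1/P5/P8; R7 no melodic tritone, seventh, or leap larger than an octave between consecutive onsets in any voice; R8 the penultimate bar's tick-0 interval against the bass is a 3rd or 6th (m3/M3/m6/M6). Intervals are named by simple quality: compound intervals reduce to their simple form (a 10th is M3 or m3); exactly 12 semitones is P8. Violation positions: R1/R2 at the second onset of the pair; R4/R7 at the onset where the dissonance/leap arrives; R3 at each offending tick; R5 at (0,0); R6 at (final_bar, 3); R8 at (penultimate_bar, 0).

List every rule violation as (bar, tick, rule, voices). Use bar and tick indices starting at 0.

(0, 0, R3, (2, 3))
(0, 0, R5, (0, 3))
(0, 1, R3, (2, 3))
(0, 2, R3, (2, 3))
(0, 3, R3, (2, 3))
(1, 0, R1, (1, 2))
(1, 0, R3, (2, 3))
(1, 0, R4, (0, 3))
(1, 1, R3, (2, 3))
(1, 2, R3, (2, 3))
(1, 3, R3, (2, 3))
(2, 0, R2, (0, 1))
(2, 0, R2, (0, 3))
(2, 0, R2, (1, 3))
(2, 0, R3, (2, 3))
(2, 0, R4, (0, 2))
(2, 1, R3, (2, 3))
(2, 2, R3, (2, 3))
(2, 3, R3, (2, 3))
(3, 0, R3, (2, 3))
(3, 0, R4, (0, 3))
(3, 1, R3, (2, 3))
(3, 2, R3, (2, 3))
(3, 3, R3, (2, 3))
(4, 0, R3, (0, 1))
(4, 0, R3, (2, 3))
(4, 0, R4, (0, 1))
(4, 0, R4, (0, 2))
(4, 1, R3, (0, 1))
(4, 1, R3, (2, 3))
(4, 2, R3, (0, 1))
(4, 2, R3, (2, 3))
(4, 3, R3, (0, 1))
(4, 3, R3, (2, 3))
(5, 0, R2, (1, 3))
(5, 0, R4, (0, 2))
(5, 0, R4, (0, 3))
(6, 0, R1, (1, 2))
(6, 0, R2, (0, 3))
(6, 0, R3, (2, 3))
(6, 0, R8, (0, 3))
(6, 1, R3, (2, 3))
(6, 2, R3, (2, 3))
(6, 3, R3, (2, 3))
(7, 0, R1, (1, 2))
(7, 0, R3, (2, 3))
(7, 1, R3, (2, 3))
(7, 2, R3, (2, 3))
(7, 3, R3, (2, 3))
(7, 3, R6, (0, 3))

bar 0: v0=F3 v1=F4 v2=C5 v3=A4 downbeat M3
bar 1: v0=G3 v1=E4 v2=B4 v3=F4 downbeat m7
bar 2: v0=F3 v1=C4 v2=E4 v3=C4 downbeat P5
bar 3: v0=D3 v1=B3 v2=F4 v3=C4 downbeat m7
bar 4: v0=E3 v1=D3 v2=F4 v3=B3 downbeat P5
bar 5: v0=F3 v1=A3 v2=E4 v3=E4 downbeat M7
bar 6: v0=G3 v1=E4 v2=B4 v3=G4 downbeat P8
bar 7: v0=F3 v1=F4 v2=C5 v3=A4 downbeat M3
  -> R3 @ bar 0 tick 0 v(2, 3): C5 above A4
  -> R5 @ bar 0 tick 0 v(0, 3): opens on M3
  -> R3 @ bar 0 tick 1 v(2, 3): C5 above A4
  -> R3 @ bar 0 tick 2 v(2, 3): C5 above A4
  -> R3 @ bar 0 tick 3 v(2, 3): C5 above A4
  -> R1 @ bar 1 tick 0 v(1, 2): F4/C5 P5 -> E4/B4 P5 similar
  -> R3 @ bar 1 tick 0 v(2, 3): B4 above F4
  -> R4 @ bar 1 tick 0 v(0, 3): G3/F4 m7 untreated
  -> R3 @ bar 1 tick 1 v(2, 3): B4 above F4
  -> R3 @ bar 1 tick 2 v(2, 3): B4 above F4
  -> R3 @ bar 1 tick 3 v(2, 3): B4 above F4
  -> R2 @ bar 2 tick 0 v(0, 1): G3/E4 M6 -> F3/C4 P5 similar
  -> R2 @ bar 2 tick 0 v(0, 3): G3/F4 m7 -> F3/C4 P5 similar
  -> R2 @ bar 2 tick 0 v(1, 3): E4/F4 m2 -> C4/C4 P1 similar
  -> R3 @ bar 2 tick 0 v(2, 3): E4 above C4
  -> R4 @ bar 2 tick 0 v(0, 2): F3/E4 M7 untreated
  -> R3 @ bar 2 tick 1 v(2, 3): E4 above C4
  -> R3 @ bar 2 tick 2 v(2, 3): E4 above C4
  -> R3 @ bar 2 tick 3 v(2, 3): E4 above C4
  -> R3 @ bar 3 tick 0 v(2, 3): F4 above C4
  -> R4 @ bar 3 tick 0 v(0, 3): D3/C4 m7 untreated
  -> R3 @ bar 3 tick 1 v(2, 3): F4 above C4
  -> R3 @ bar 3 tick 2 v(2, 3): F4 above C4
  -> R3 @ bar 3 tick 3 v(2, 3): F4 above C4
  -> R3 @ bar 4 tick 0 v(0, 1): E3 above D3
  -> R3 @ bar 4 tick 0 v(2, 3): F4 above B3
  -> R4 @ bar 4 tick 0 v(0, 1): E3/D3 M2 untreated
  -> R4 @ bar 4 tick 0 v(0, 2): E3/F4 m2 untreated
  -> R3 @ bar 4 tick 1 v(0, 1): E3 above D3
  -> R3 @ bar 4 tick 1 v(2, 3): F4 above B3
  -> R3 @ bar 4 tick 2 v(0, 1): E3 above D3
  -> R3 @ bar 4 tick 2 v(2, 3): F4 above B3
  -> R3 @ bar 4 tick 3 v(0, 1): E3 above D3
  -> R3 @ bar 4 tick 3 v(2, 3): F4 above B3
  -> R2 @ bar 5 tick 0 v(1, 3): D3/B3 M6 -> A3/E4 P5 similar
  -> R4 @ bar 5 tick 0 v(0, 2): F3/E4 M7 untreated
  -> R4 @ bar 5 tick 0 v(0, 3): F3/E4 M7 untreated
  -> R1 @ bar 6 tick 0 v(1, 2): A3/E4 P5 -> E4/B4 P5 similar
  -> R2 @ bar 6 tick 0 v(0, 3): F3/E4 M7 -> G3/G4 P8 similar
  -> R3 @ bar 6 tick 0 v(2, 3): B4 above G4
  -> R8 @ bar 6 tick 0 v(0, 3): penult P8 not 3rd/6th
  -> R3 @ bar 6 tick 1 v(2, 3): B4 above G4
  -> R3 @ bar 6 tick 2 v(2, 3): B4 above G4
  -> R3 @ bar 6 tick 3 v(2, 3): B4 above G4
  -> R1 @ bar 7 tick 0 v(1, 2): E4/B4 P5 -> F4/C5 P5 similar
  -> R3 @ bar 7 tick 0 v(2, 3): C5 above A4
  -> R3 @ bar 7 tick 1 v(2, 3): C5 above A4
  -> R3 @ bar 7 tick 2 v(2, 3): C5 above A4
  -> R3 @ bar 7 tick 3 v(2, 3): C5 above A4
  -> R6 @ bar 7 tick 3 v(0, 3): closes on M3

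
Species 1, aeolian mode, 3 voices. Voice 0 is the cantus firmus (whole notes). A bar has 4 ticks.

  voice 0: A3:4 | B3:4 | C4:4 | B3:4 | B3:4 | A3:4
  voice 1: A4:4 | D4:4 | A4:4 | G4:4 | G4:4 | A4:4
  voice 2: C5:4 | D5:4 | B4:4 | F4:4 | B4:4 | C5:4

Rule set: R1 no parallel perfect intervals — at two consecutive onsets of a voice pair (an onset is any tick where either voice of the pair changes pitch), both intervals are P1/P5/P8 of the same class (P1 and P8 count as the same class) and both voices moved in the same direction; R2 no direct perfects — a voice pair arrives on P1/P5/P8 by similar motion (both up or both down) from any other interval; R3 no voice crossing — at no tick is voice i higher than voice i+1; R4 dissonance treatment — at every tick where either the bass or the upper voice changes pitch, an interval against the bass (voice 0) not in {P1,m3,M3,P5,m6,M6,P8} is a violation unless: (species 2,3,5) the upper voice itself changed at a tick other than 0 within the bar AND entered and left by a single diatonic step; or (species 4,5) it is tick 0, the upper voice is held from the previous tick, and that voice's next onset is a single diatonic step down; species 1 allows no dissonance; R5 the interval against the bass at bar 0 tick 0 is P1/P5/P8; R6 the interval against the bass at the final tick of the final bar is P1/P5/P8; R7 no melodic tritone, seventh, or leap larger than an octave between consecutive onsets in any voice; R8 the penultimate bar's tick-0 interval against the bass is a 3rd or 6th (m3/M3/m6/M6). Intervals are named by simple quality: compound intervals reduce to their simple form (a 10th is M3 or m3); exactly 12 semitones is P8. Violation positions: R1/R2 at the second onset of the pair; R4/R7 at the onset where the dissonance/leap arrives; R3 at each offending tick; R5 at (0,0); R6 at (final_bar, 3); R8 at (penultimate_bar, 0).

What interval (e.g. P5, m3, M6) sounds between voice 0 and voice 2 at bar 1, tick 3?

voice 0=B3 voice 2=D5 -> m3

m3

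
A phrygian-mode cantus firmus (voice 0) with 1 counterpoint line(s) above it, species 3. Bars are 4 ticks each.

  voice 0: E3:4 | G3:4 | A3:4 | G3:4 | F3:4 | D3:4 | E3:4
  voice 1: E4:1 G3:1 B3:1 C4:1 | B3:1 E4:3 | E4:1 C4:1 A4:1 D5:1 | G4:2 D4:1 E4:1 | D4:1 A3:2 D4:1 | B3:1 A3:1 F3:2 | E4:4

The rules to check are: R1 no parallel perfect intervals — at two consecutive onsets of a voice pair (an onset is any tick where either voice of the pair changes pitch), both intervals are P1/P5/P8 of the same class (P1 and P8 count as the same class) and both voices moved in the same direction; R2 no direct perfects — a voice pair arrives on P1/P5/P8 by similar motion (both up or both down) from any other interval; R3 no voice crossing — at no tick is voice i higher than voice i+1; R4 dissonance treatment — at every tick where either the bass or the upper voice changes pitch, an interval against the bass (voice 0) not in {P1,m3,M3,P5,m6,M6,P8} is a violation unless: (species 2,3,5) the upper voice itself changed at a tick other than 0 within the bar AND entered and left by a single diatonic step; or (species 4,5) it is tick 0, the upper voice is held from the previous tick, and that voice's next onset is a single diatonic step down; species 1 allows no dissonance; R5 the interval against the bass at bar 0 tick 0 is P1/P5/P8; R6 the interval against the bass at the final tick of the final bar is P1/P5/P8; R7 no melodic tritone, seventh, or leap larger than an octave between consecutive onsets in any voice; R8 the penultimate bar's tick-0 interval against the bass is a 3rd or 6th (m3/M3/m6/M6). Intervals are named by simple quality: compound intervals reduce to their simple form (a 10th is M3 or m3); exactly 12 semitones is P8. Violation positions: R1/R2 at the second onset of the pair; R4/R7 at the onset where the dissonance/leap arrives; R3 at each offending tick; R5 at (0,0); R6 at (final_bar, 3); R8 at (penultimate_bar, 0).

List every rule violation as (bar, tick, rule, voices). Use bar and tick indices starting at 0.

bar 0: v0=E3 v1=E4 downbeat P8
bar 1: v0=G3 v1=B3 downbeat M3
bar 2: v0=A3 v1=E4 downbeat P5
bar 3: v0=G3 v1=G4 downbeat P8
bar 4: v0=F3 v1=D4 downbeat M6
bar 5: v0=D3 v1=B3 downbeat M6
bar 6: v0=E3 v1=E4 downbeat P8
  -> R4 @ bar 2 tick 3 v(0, 1): A3/D5 P4 untreated
  -> R2 @ bar 3 tick 0 v(0, 1): A3/D5 P4 -> G3/G4 P8 similar
  -> R2 @ bar 6 tick 0 v(0, 1): D3/F3 m3 -> E3/E4 P8 similar
  -> R7 @ bar 6 tick 0 v(1,): F3->E4 leap 11st

(2, 3, R4, (0, 1))
(3, 0, R2, (0, 1))
(6, 0, R2, (0, 1))
(6, 0, R7, (1,))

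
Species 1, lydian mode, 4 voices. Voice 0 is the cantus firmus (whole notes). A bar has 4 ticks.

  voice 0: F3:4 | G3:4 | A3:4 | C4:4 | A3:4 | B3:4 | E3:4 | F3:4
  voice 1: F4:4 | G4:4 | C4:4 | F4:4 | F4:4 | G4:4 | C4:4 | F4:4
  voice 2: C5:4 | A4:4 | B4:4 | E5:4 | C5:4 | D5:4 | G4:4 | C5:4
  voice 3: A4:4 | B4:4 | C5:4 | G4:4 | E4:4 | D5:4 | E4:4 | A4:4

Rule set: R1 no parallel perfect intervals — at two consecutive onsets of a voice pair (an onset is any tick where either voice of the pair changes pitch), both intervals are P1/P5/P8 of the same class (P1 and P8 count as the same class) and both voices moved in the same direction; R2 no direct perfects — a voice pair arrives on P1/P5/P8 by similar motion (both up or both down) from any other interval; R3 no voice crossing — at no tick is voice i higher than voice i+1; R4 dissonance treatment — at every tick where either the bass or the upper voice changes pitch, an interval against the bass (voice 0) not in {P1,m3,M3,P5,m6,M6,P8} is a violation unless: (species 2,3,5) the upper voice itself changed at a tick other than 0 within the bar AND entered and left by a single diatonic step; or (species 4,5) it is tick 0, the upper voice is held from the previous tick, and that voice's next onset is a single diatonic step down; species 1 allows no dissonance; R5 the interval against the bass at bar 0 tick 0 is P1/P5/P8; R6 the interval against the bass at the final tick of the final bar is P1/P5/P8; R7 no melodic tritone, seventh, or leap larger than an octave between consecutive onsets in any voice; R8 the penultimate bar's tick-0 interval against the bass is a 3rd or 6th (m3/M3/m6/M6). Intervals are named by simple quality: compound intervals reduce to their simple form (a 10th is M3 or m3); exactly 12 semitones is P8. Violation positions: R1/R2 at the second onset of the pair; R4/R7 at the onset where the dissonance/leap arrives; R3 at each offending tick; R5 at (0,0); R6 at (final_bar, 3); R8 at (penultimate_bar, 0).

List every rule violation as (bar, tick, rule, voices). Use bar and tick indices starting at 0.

(0, 0, R3, (2, 3))
(0, 0, R5, (0, 3))
(0, 1, R3, (2, 3))
(0, 2, R3, (2, 3))
(0, 3, R3, (2, 3))
(1, 0, R1, (0, 1))
(1, 0, R4, (0, 2))
(2, 0, R4, (0, 2))
(3, 0, R3, (2, 3))
(3, 0, R4, (0, 1))
(3, 1, R3, (2, 3))
(3, 2, R3, (2, 3))
(3, 3, R3, (2, 3))
(4, 0, R1, (0, 3))
(4, 0, R3, (2, 3))
(4, 1, R3, (2, 3))
(4, 2, R3, (2, 3))
(4, 3, R3, (2, 3))
(5, 0, R1, (1, 2))
(5, 0, R2, (1, 3))
(5, 0, R2, (2, 3))
(5, 0, R7, (3,))
(6, 0, R1, (1, 2))
(6, 0, R2, (0, 3))
(6, 0, R3, (2, 3))
(6, 0, R7, (3,))
(6, 0, R8, (0, 3))
(6, 1, R3, (2, 3))
(6, 2, R3, (2, 3))
(6, 3, R3, (2, 3))
(7, 0, R1, (1, 2))
(7, 0, R2, (0, 1))
(7, 0, R2, (0, 2))
(7, 0, R3, (2, 3))
(7, 1, R3, (2, 3))
(7, 2, R3, (2, 3))
(7, 3, R3, (2, 3))
(7, 3, R6, (0, 3))

bar 0: v0=F3 v1=F4 v2=C5 v3=A4 downbeat M3
bar 1: v0=G3 v1=G4 v2=A4 v3=B4 downbeat M3
bar 2: v0=A3 v1=C4 v2=B4 v3=C5 downbeat m3
bar 3: v0=C4 v1=F4 v2=E5 v3=G4 downbeat P5
bar 4: v0=A3 v1=F4 v2=C5 v3=E4 downbeat P5
bar 5: v0=B3 v1=G4 v2=D5 v3=D5 downbeat m3
bar 6: v0=E3 v1=C4 v2=G4 v3=E4 downbeat P8
bar 7: v0=F3 v1=F4 v2=C5 v3=A4 downbeat M3
  -> R3 @ bar 0 tick 0 v(2, 3): C5 above A4
  -> R5 @ bar 0 tick 0 v(0, 3): opens on M3
  -> R3 @ bar 0 tick 1 v(2, 3): C5 above A4
  -> R3 @ bar 0 tick 2 v(2, 3): C5 above A4
  -> R3 @ bar 0 tick 3 v(2, 3): C5 above A4
  -> R1 @ bar 1 tick 0 v(0, 1): F3/F4 P8 -> G3/G4 P8 similar
  -> R4 @ bar 1 tick 0 v(0, 2): G3/A4 M2 untreated
  -> R4 @ bar 2 tick 0 v(0, 2): A3/B4 M2 untreated
  -> R3 @ bar 3 tick 0 v(2, 3): E5 above G4
  -> R4 @ bar 3 tick 0 v(0, 1): C4/F4 P4 untreated
  -> R3 @ bar 3 tick 1 v(2, 3): E5 above G4
  -> R3 @ bar 3 tick 2 v(2, 3): E5 above G4
  -> R3 @ bar 3 tick 3 v(2, 3): E5 above G4
  -> R1 @ bar 4 tick 0 v(0, 3): C4/G4 P5 -> A3/E4 P5 similar
  -> R3 @ bar 4 tick 0 v(2, 3): C5 above E4
  -> R3 @ bar 4 tick 1 v(2, 3): C5 above E4
  -> R3 @ bar 4 tick 2 v(2, 3): C5 above E4
  -> R3 @ bar 4 tick 3 v(2, 3): C5 above E4
  -> R1 @ bar 5 tick 0 v(1, 2): F4/C5 P5 -> G4/D5 P5 similar
  -> R2 @ bar 5 tick 0 v(1, 3): F4/E4 m2 -> G4/D5 P5 similar
  -> R2 @ bar 5 tick 0 v(2, 3): C5/E4 m6 -> D5/D5 P1 similar
  -> R7 @ bar 5 tick 0 v(3,): E4->D5 leap 10st
  -> R1 @ bar 6 tick 0 v(1, 2): G4/D5 P5 -> C4/G4 P5 similar
  -> R2 @ bar 6 tick 0 v(0, 3): B3/D5 m3 -> E3/E4 P8 similar
  -> R3 @ bar 6 tick 0 v(2, 3): G4 above E4
  -> R7 @ bar 6 tick 0 v(3,): D5->E4 leap 10st
  -> R8 @ bar 6 tick 0 v(0, 3): penult P8 not 3rd/6th
  -> R3 @ bar 6 tick 1 v(2, 3): G4 above E4
  -> R3 @ bar 6 tick 2 v(2, 3): G4 above E4
  -> R3 @ bar 6 tick 3 v(2, 3): G4 above E4
  -> R1 @ bar 7 tick 0 v(1, 2): C4/G4 P5 -> F4/C5 P5 similar
  -> R2 @ bar 7 tick 0 v(0, 1): E3/C4 m6 -> F3/F4 P8 similar
  -> R2 @ bar 7 tick 0 v(0, 2): E3/G4 m3 -> F3/C5 P5 similar
  -> R3 @ bar 7 tick 0 v(2, 3): C5 above A4
  -> R3 @ bar 7 tick 1 v(2, 3): C5 above A4
  -> R3 @ bar 7 tick 2 v(2, 3): C5 above A4
  -> R3 @ bar 7 tick 3 v(2, 3): C5 above A4
  -> R6 @ bar 7 tick 3 v(0, 3): closes on M3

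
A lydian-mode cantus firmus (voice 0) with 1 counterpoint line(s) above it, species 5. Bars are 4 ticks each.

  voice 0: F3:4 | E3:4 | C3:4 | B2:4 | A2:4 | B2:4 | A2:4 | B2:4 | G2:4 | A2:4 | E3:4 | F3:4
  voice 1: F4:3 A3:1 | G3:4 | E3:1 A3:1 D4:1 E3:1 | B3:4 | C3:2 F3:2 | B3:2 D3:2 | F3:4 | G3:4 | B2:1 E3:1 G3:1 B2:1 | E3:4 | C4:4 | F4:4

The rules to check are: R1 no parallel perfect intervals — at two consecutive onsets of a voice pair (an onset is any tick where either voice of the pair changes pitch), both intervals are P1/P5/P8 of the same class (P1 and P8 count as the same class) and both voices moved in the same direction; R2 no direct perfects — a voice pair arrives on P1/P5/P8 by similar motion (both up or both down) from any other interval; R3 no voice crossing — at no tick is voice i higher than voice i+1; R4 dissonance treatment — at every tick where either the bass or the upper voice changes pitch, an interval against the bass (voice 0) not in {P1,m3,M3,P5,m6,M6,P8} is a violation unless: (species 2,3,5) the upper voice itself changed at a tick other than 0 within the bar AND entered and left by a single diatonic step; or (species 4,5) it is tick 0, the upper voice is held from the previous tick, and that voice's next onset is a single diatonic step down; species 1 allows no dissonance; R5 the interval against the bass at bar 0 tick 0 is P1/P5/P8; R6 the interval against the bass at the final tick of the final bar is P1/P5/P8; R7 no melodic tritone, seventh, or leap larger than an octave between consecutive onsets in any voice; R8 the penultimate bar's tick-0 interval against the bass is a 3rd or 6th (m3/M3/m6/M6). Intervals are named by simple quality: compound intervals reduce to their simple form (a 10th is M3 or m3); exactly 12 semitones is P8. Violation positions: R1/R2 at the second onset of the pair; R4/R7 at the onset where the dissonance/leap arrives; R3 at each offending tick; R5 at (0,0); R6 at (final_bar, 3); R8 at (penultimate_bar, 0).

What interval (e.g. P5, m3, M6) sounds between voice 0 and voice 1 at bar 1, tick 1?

m3

voice 0=E3 voice 1=G3 -> m3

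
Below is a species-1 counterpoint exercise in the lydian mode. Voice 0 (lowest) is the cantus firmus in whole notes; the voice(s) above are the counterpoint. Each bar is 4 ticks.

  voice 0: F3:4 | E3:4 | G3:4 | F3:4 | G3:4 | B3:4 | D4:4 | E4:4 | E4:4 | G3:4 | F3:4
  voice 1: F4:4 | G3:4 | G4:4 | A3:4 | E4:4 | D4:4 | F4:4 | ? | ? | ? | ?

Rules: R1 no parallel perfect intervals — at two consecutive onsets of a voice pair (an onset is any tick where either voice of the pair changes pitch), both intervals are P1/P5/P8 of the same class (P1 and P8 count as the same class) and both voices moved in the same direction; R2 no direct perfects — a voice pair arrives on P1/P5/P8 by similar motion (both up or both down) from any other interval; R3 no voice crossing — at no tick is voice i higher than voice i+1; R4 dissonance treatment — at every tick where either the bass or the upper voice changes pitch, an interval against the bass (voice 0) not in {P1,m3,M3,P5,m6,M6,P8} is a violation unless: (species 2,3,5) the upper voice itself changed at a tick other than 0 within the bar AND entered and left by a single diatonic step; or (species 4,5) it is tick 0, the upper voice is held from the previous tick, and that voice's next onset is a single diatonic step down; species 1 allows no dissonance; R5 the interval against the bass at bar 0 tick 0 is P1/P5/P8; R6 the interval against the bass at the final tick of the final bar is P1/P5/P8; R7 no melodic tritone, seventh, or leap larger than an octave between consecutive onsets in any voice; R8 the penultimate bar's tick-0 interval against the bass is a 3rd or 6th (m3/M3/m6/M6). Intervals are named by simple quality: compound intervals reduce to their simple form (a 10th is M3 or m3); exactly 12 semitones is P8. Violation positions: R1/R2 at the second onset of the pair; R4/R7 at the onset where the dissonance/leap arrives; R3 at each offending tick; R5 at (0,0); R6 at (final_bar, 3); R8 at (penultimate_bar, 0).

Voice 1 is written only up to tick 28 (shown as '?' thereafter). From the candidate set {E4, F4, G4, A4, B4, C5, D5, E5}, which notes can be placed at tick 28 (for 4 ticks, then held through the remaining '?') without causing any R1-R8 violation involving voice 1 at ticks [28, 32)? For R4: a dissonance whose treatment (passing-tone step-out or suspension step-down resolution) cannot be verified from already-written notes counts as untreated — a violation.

E4: legal
F4: violates R4
G4: legal
A4: violates R4
B4: violates R2,R7
C5: legal
D5: violates R4
E5: violates R2,R7

{C5, E4, G4}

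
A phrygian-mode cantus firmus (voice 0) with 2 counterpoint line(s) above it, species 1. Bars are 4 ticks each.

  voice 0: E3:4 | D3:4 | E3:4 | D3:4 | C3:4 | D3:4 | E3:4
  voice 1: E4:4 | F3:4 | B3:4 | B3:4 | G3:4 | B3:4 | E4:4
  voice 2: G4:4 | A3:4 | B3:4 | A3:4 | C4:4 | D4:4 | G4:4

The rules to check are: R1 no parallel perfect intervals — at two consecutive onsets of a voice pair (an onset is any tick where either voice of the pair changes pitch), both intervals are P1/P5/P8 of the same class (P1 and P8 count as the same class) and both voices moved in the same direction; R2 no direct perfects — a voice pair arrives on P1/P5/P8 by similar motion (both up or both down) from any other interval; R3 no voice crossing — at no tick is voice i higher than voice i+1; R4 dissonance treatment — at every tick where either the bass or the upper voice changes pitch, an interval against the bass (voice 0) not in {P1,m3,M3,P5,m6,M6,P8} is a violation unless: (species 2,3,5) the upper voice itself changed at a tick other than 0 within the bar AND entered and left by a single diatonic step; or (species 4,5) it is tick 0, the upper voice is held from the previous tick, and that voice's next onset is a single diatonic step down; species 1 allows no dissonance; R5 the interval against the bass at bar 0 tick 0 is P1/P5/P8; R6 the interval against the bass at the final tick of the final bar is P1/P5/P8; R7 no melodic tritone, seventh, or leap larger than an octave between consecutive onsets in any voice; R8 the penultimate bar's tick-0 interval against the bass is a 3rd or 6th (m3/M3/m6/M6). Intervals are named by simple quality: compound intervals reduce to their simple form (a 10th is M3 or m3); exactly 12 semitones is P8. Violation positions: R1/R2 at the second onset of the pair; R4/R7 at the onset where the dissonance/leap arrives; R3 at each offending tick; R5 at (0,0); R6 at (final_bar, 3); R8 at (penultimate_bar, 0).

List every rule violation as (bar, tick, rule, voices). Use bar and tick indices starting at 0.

(0, 0, R5, (0, 2))
(1, 0, R2, (0, 2))
(1, 0, R7, (1,))
(1, 0, R7, (2,))
(2, 0, R1, (0, 2))
(2, 0, R2, (0, 1))
(2, 0, R2, (1, 2))
(2, 0, R7, (1,))
(3, 0, R1, (0, 2))
(3, 0, R3, (1, 2))
(3, 1, R3, (1, 2))
(3, 2, R3, (1, 2))
(3, 3, R3, (1, 2))
(4, 0, R2, (0, 1))
(5, 0, R1, (0, 2))
(5, 0, R8, (0, 2))
(6, 0, R2, (0, 1))
(6, 3, R6, (0, 2))

bar 0: v0=E3 v1=E4 v2=G4 downbeat m3
bar 1: v0=D3 v1=F3 v2=A3 downbeat P5
bar 2: v0=E3 v1=B3 v2=B3 downbeat P5
bar 3: v0=D3 v1=B3 v2=A3 downbeat P5
bar 4: v0=C3 v1=G3 v2=C4 downbeat P8
bar 5: v0=D3 v1=B3 v2=D4 downbeat P8
bar 6: v0=E3 v1=E4 v2=G4 downbeat m3
  -> R5 @ bar 0 tick 0 v(0, 2): opens on m3
  -> R2 @ bar 1 tick 0 v(0, 2): E3/G4 m3 -> D3/A3 P5 similar
  -> R7 @ bar 1 tick 0 v(1,): E4->F3 leap 11st
  -> R7 @ bar 1 tick 0 v(2,): G4->A3 leap 10st
  -> R1 @ bar 2 tick 0 v(0, 2): D3/A3 P5 -> E3/B3 P5 similar
  -> R2 @ bar 2 tick 0 v(0, 1): D3/F3 m3 -> E3/B3 P5 similar
  -> R2 @ bar 2 tick 0 v(1, 2): F3/A3 M3 -> B3/B3 P1 similar
  -> R7 @ bar 2 tick 0 v(1,): F3->B3 leap 6st
  -> R1 @ bar 3 tick 0 v(0, 2): E3/B3 P5 -> D3/A3 P5 similar
  -> R3 @ bar 3 tick 0 v(1, 2): B3 above A3
  -> R3 @ bar 3 tick 1 v(1, 2): B3 above A3
  -> R3 @ bar 3 tick 2 v(1, 2): B3 above A3
  -> R3 @ bar 3 tick 3 v(1, 2): B3 above A3
  -> R2 @ bar 4 tick 0 v(0, 1): D3/B3 M6 -> C3/G3 P5 similar
  -> R1 @ bar 5 tick 0 v(0, 2): C3/C4 P8 -> D3/D4 P8 similar
  -> R8 @ bar 5 tick 0 v(0, 2): penult P8 not 3rd/6th
  -> R2 @ bar 6 tick 0 v(0, 1): D3/B3 M6 -> E3/E4 P8 similar
  -> R6 @ bar 6 tick 3 v(0, 2): closes on m3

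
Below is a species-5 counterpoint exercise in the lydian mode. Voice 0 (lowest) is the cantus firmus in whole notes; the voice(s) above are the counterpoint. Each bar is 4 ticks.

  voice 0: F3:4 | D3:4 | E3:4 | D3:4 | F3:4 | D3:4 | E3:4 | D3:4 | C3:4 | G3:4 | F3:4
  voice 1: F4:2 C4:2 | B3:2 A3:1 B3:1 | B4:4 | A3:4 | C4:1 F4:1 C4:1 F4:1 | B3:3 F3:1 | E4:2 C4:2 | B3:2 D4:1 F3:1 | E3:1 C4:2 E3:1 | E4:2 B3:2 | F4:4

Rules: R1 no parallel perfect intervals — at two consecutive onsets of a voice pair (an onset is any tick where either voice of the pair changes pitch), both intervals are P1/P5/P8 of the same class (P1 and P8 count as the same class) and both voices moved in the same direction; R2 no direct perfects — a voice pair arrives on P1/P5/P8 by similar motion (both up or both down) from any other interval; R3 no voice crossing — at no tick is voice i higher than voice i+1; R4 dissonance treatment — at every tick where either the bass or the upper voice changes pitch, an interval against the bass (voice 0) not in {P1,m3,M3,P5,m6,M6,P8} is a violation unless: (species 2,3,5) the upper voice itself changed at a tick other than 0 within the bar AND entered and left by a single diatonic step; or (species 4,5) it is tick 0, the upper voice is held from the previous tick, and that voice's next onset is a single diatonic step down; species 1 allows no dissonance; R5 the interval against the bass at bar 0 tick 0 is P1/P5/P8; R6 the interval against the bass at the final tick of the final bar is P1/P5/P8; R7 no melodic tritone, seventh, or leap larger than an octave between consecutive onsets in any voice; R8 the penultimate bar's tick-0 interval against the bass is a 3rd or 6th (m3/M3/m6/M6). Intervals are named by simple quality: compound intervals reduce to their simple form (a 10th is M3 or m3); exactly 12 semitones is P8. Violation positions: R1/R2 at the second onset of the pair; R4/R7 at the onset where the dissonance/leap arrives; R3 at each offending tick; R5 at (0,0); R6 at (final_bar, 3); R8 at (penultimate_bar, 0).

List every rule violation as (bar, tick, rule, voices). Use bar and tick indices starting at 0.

(2, 0, R2, (0, 1))
(3, 0, R1, (0, 1))
(3, 0, R7, (1,))
(4, 0, R1, (0, 1))
(5, 0, R7, (1,))
(5, 3, R7, (1,))
(6, 0, R2, (0, 1))
(6, 0, R7, (1,))
(10, 0, R7, (1,))

bar 0: v0=F3 v1=F4 downbeat P8
bar 1: v0=D3 v1=B3 downbeat M6
bar 2: v0=E3 v1=B4 downbeat P5
bar 3: v0=D3 v1=A3 downbeat P5
bar 4: v0=F3 v1=C4 downbeat P5
bar 5: v0=D3 v1=B3 downbeat M6
bar 6: v0=E3 v1=E4 downbeat P8
bar 7: v0=D3 v1=B3 downbeat M6
bar 8: v0=C3 v1=E3 downbeat M3
bar 9: v0=G3 v1=E4 downbeat M6
bar 10: v0=F3 v1=F4 downbeat P8
  -> R2 @ bar 2 tick 0 v(0, 1): D3/B3 M6 -> E3/B4 P5 similar
  -> R1 @ bar 3 tick 0 v(0, 1): E3/B4 P5 -> D3/A3 P5 similar
  -> R7 @ bar 3 tick 0 v(1,): B4->A3 leap 14st
  -> R1 @ bar 4 tick 0 v(0, 1): D3/A3 P5 -> F3/C4 P5 similar
  -> R7 @ bar 5 tick 0 v(1,): F4->B3 leap 6st
  -> R7 @ bar 5 tick 3 v(1,): B3->F3 leap 6st
  -> R2 @ bar 6 tick 0 v(0, 1): D3/F3 m3 -> E3/E4 P8 similar
  -> R7 @ bar 6 tick 0 v(1,): F3->E4 leap 11st
  -> R7 @ bar 10 tick 0 v(1,): B3->F4 leap 6st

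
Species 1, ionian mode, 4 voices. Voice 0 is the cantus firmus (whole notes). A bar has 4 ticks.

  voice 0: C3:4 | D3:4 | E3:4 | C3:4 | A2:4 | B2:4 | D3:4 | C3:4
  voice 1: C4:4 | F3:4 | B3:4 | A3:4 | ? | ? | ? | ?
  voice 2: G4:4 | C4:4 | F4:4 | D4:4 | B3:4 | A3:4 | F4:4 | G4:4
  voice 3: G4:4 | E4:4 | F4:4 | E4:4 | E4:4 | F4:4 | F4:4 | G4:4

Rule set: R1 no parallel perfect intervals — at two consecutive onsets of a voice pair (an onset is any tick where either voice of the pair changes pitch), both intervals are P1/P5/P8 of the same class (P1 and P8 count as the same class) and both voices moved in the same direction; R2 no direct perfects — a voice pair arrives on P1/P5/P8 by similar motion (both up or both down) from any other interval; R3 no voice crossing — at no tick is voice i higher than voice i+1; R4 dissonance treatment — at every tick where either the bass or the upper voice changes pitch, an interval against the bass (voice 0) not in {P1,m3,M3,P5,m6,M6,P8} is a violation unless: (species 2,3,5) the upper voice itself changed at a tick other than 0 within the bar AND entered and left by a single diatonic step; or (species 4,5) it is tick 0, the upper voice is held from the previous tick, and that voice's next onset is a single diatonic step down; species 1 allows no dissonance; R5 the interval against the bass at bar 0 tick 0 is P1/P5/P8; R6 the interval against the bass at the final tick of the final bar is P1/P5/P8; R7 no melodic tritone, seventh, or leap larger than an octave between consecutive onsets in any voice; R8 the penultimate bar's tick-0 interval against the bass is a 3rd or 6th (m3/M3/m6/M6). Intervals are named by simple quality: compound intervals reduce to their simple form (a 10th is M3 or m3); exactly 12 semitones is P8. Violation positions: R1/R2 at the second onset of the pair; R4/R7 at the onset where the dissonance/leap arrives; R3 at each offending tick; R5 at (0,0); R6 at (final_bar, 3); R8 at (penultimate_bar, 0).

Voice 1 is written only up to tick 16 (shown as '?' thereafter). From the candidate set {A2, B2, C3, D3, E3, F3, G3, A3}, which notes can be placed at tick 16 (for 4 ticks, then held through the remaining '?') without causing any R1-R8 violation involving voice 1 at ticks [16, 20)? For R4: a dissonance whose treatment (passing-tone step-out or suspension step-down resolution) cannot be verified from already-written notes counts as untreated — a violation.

A2: violates R2
B2: violates R2,R4,R7
C3: legal
D3: violates R4
E3: violates R2
F3: legal
G3: violates R4
A3: legal

{A3, C3, F3}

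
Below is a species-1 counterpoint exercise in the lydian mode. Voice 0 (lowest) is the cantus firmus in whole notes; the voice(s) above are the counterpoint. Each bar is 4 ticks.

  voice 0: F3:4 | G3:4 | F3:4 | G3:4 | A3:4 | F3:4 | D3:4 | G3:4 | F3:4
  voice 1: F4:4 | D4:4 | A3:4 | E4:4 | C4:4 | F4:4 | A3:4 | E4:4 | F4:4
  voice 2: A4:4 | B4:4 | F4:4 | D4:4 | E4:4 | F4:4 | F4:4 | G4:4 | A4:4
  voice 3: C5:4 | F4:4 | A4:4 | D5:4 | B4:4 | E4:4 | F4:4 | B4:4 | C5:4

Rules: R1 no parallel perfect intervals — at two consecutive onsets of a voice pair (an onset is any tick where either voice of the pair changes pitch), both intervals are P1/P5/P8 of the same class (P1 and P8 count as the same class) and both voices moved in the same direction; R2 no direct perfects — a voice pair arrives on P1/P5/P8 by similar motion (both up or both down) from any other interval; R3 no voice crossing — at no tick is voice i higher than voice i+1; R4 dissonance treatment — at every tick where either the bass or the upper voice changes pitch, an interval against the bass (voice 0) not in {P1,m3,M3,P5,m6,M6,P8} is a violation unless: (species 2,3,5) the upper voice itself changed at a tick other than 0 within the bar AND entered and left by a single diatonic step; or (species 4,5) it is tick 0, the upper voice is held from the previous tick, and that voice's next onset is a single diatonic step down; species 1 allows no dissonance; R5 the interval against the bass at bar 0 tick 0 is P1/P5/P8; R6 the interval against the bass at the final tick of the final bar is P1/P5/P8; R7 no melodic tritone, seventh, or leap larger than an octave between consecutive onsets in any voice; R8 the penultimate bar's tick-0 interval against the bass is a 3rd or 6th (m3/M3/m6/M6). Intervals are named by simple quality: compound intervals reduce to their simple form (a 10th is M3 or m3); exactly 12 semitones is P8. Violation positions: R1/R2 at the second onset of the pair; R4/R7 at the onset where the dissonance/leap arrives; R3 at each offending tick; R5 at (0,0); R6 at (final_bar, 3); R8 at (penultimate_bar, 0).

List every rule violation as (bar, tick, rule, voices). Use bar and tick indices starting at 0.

bar 0: v0=F3 v1=F4 v2=A4 v3=C5 downbeat P5
bar 1: v0=G3 v1=D4 v2=B4 v3=F4 downbeat m7
bar 2: v0=F3 v1=A3 v2=F4 v3=A4 downbeat M3
bar 3: v0=G3 v1=E4 v2=D4 v3=D5 downbeat P5
bar 4: v0=A3 v1=C4 v2=E4 v3=B4 downbeat M2
bar 5: v0=F3 v1=F4 v2=F4 v3=E4 downbeat M7
bar 6: v0=D3 v1=A3 v2=F4 v3=F4 downbeat m3
bar 7: v0=G3 v1=E4 v2=G4 v3=B4 downbeat M3
bar 8: v0=F3 v1=F4 v2=A4 v3=C5 downbeat P5
  -> R5 @ bar 0 tick 0 v(0, 2): opens on M3
  -> R3 @ bar 1 tick 0 v(2, 3): B4 above F4
  -> R4 @ bar 1 tick 0 v(0, 3): G3/F4 m7 untreated
  -> R3 @ bar 1 tick 1 v(2, 3): B4 above F4
  -> R3 @ bar 1 tick 2 v(2, 3): B4 above F4
  -> R3 @ bar 1 tick 3 v(2, 3): B4 above F4
  -> R2 @ bar 2 tick 0 v(0, 2): G3/B4 M3 -> F3/F4 P8 similar
  -> R7 @ bar 2 tick 0 v(2,): B4->F4 leap 6st
  -> R2 @ bar 3 tick 0 v(0, 3): F3/A4 M3 -> G3/D5 P5 similar
  -> R3 @ bar 3 tick 0 v(1, 2): E4 above D4
  -> R3 @ bar 3 tick 1 v(1, 2): E4 above D4
  -> R3 @ bar 3 tick 2 v(1, 2): E4 above D4
  -> R3 @ bar 3 tick 3 v(1, 2): E4 above D4
  -> R1 @ bar 4 tick 0 v(0, 2): G3/D4 P5 -> A3/E4 P5 similar
  -> R4 @ bar 4 tick 0 v(0, 3): A3/B4 M2 untreated
  -> R2 @ bar 5 tick 0 v(1, 2): C4/E4 M3 -> F4/F4 P1 similar
  -> R3 @ bar 5 tick 0 v(2, 3): F4 above E4
  -> R4 @ bar 5 tick 0 v(0, 3): F3/E4 M7 untreated
  -> R3 @ bar 5 tick 1 v(2, 3): F4 above E4
  -> R3 @ bar 5 tick 2 v(2, 3): F4 above E4
  -> R3 @ bar 5 tick 3 v(2, 3): F4 above E4
  -> R2 @ bar 6 tick 0 v(0, 1): F3/F4 P8 -> D3/A3 P5 similar
  -> R2 @ bar 7 tick 0 v(0, 2): D3/F4 m3 -> G3/G4 P8 similar
  -> R2 @ bar 7 tick 0 v(1, 3): A3/F4 m6 -> E4/B4 P5 similar
  -> R7 @ bar 7 tick 0 v(3,): F4->B4 leap 6st
  -> R8 @ bar 7 tick 0 v(0, 2): penult P8 not 3rd/6th
  -> R1 @ bar 8 tick 0 v(1, 3): E4/B4 P5 -> F4/C5 P5 similar
  -> R6 @ bar 8 tick 3 v(0, 2): closes on M3

(0, 0, R5, (0, 2))
(1, 0, R3, (2, 3))
(1, 0, R4, (0, 3))
(1, 1, R3, (2, 3))
(1, 2, R3, (2, 3))
(1, 3, R3, (2, 3))
(2, 0, R2, (0, 2))
(2, 0, R7, (2,))
(3, 0, R2, (0, 3))
(3, 0, R3, (1, 2))
(3, 1, R3, (1, 2))
(3, 2, R3, (1, 2))
(3, 3, R3, (1, 2))
(4, 0, R1, (0, 2))
(4, 0, R4, (0, 3))
(5, 0, R2, (1, 2))
(5, 0, R3, (2, 3))
(5, 0, R4, (0, 3))
(5, 1, R3, (2, 3))
(5, 2, R3, (2, 3))
(5, 3, R3, (2, 3))
(6, 0, R2, (0, 1))
(7, 0, R2, (0, 2))
(7, 0, R2, (1, 3))
(7, 0, R7, (3,))
(7, 0, R8, (0, 2))
(8, 0, R1, (1, 3))
(8, 3, R6, (0, 2))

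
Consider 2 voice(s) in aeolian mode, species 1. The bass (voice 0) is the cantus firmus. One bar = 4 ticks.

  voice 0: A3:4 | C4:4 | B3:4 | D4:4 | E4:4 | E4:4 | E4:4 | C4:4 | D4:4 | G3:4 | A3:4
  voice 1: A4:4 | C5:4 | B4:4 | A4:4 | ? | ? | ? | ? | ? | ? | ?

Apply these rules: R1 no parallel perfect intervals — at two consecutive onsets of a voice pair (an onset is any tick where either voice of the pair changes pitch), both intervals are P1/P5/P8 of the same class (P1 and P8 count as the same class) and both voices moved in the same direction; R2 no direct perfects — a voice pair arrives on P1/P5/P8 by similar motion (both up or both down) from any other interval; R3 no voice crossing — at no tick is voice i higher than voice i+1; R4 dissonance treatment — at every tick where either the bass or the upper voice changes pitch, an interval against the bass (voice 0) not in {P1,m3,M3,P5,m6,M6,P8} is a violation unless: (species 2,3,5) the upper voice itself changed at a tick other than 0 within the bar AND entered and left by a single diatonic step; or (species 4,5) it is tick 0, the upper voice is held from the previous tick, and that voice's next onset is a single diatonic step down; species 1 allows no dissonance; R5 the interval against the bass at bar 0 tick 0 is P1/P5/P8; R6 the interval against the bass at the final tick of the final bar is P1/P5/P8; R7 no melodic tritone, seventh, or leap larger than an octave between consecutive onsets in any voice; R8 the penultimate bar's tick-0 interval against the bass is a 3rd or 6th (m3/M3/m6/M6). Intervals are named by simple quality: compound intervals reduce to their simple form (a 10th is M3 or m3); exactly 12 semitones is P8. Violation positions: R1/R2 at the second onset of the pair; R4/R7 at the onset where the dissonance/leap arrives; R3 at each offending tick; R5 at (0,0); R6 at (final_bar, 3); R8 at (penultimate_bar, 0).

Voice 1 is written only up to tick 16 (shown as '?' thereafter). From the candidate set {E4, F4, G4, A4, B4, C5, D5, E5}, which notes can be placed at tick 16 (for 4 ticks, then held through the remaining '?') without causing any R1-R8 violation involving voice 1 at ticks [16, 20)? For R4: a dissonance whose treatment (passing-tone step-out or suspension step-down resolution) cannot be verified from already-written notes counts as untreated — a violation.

E4: legal
F4: violates R4
G4: legal
A4: violates R4
B4: violates R1
C5: legal
D5: violates R4
E5: violates R2

{C5, E4, G4}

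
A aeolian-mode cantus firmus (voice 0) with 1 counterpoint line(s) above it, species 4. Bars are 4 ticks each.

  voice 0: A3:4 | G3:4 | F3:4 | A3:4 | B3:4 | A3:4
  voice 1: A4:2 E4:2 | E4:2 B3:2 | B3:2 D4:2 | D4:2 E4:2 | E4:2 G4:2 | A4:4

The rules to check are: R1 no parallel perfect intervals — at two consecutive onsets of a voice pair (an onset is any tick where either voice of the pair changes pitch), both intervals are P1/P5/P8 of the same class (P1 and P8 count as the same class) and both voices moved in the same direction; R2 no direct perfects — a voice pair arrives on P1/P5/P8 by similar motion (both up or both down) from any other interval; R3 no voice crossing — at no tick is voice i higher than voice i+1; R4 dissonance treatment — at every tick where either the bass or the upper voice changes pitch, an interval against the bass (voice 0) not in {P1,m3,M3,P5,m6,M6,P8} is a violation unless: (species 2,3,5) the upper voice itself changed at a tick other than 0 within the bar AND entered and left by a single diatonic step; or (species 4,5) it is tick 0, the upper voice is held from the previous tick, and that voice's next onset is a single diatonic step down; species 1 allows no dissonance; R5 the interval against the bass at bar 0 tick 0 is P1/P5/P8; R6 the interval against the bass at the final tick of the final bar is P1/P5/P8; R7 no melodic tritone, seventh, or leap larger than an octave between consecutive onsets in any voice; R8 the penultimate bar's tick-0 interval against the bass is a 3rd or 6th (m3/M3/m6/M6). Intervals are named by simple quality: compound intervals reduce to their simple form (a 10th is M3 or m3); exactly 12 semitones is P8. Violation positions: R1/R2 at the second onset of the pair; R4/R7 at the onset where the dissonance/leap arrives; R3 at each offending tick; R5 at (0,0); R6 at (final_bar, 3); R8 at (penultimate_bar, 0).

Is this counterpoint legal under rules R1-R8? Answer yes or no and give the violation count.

No (4 violations)

bar 0: v0=A3 v1=A4 (P8)
bar 1: v0=G3 v1=E4 (M6)
bar 2: v0=F3 v1=B3 (TT)
bar 3: v0=A3 v1=D4 (P4)
bar 4: v0=B3 v1=E4 (P4)
bar 5: v0=A3 v1=A4 (P8)
  R4 @ bar2.0: F3/B3 TT untreated
  R4 @ bar3.0: A3/D4 P4 untreated
  R4 @ bar4.0: B3/E4 P4 untreated
  R8 @ bar4.0: penult P4 not 3rd/6th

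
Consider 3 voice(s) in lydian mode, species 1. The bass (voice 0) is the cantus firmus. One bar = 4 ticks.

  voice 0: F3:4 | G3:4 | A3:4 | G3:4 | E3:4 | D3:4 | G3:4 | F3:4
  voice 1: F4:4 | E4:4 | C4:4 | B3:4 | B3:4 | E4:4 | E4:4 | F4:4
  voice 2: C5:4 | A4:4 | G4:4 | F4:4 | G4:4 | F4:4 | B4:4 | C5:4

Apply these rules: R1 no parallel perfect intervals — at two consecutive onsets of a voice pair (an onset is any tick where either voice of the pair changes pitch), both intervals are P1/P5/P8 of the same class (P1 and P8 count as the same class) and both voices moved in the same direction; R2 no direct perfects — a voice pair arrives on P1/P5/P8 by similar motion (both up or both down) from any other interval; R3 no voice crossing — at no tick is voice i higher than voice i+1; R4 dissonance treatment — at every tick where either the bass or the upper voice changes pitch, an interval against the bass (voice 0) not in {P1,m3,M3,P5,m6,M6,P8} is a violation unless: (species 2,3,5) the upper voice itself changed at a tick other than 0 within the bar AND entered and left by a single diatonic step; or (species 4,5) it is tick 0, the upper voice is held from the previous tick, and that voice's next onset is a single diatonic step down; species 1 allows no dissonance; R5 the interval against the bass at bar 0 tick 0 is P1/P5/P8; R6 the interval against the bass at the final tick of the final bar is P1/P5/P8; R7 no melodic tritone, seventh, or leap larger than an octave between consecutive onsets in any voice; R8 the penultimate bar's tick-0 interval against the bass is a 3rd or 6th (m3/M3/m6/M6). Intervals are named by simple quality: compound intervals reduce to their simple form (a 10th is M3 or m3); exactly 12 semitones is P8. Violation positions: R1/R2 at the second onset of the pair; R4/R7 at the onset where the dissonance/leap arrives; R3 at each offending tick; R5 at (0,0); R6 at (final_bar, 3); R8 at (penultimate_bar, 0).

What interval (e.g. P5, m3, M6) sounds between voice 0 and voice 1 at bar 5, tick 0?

M2

voice 0=D3 voice 1=E4 -> M2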